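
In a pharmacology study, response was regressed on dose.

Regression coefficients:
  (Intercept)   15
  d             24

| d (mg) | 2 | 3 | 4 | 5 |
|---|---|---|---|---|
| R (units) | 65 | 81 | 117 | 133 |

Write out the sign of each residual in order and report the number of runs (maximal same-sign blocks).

4 runs

d=2: R̂ = 15 + 24·2 = 63; e = 65 − 63 = 2
d=3: R̂ = 15 + 24·3 = 87; e = 81 − 87 = -6
d=4: R̂ = 15 + 24·4 = 111; e = 117 − 111 = 6
d=5: R̂ = 15 + 24·5 = 135; e = 133 − 135 = -2
Signs: + − + −
Runs: +×1, −×1, +×1, −×1 → 4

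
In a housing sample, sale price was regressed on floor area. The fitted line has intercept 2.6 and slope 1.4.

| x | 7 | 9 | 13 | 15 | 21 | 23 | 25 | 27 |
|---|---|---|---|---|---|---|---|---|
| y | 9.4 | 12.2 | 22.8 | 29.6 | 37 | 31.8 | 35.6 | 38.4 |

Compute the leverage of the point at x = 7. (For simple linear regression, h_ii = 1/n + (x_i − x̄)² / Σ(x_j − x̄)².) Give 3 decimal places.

h = 0.402

x̄ = (7 + 9 + 13 + 15 + 21 + 23 + 25 + 27)/8 = 17.5
Σ(x − x̄)² = 110.25 + 72.25 + 20.25 + 6.25 + 12.25 + 30.25 + 56.25 + 90.25 = 398
h = 1/8 + (-10.5)²/398 = 0.125 + 0.27701 = 0.402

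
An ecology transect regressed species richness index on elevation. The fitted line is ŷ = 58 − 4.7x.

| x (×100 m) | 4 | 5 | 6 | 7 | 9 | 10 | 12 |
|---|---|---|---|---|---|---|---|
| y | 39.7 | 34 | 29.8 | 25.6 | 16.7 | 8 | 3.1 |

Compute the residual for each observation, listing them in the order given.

x=4: ŷ = 58 − 4.7·4 = 39.2; r = 39.7 − 39.2 = 0.5
x=5: ŷ = 58 − 4.7·5 = 34.5; r = 34 − 34.5 = -0.5
x=6: ŷ = 58 − 4.7·6 = 29.8; r = 29.8 − 29.8 = 0
x=7: ŷ = 58 − 4.7·7 = 25.1; r = 25.6 − 25.1 = 0.5
x=9: ŷ = 58 − 4.7·9 = 15.7; r = 16.7 − 15.7 = 1
x=10: ŷ = 58 − 4.7·10 = 11; r = 8 − 11 = -3
x=12: ŷ = 58 − 4.7·12 = 1.6; r = 3.1 − 1.6 = 1.5

0.5, -0.5, 0, 0.5, 1, -3, 1.5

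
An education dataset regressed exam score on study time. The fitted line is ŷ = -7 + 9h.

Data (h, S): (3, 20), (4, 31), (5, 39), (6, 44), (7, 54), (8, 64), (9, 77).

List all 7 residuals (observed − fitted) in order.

h=3: ŷ = -7 + 9·3 = 20; e = 20 − 20 = 0
h=4: ŷ = -7 + 9·4 = 29; e = 31 − 29 = 2
h=5: ŷ = -7 + 9·5 = 38; e = 39 − 38 = 1
h=6: ŷ = -7 + 9·6 = 47; e = 44 − 47 = -3
h=7: ŷ = -7 + 9·7 = 56; e = 54 − 56 = -2
h=8: ŷ = -7 + 9·8 = 65; e = 64 − 65 = -1
h=9: ŷ = -7 + 9·9 = 74; e = 77 − 74 = 3

0, 2, 1, -3, -2, -1, 3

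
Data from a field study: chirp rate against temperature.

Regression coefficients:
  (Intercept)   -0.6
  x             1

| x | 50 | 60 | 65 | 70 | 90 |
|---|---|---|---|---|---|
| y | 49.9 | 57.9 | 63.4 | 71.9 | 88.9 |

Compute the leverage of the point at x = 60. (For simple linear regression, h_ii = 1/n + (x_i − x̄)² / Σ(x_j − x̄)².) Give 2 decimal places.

h = 0.26

x̄ = (50 + 60 + 65 + 70 + 90)/5 = 67
Σ(x − x̄)² = 289 + 49 + 4 + 9 + 529 = 880
h = 1/5 + (-7)²/880 = 0.2 + 0.0556818 = 0.26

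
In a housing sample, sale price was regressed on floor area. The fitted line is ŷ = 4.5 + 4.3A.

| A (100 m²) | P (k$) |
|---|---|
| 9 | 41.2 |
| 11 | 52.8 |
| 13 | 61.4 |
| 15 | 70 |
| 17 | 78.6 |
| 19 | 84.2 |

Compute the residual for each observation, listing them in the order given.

A=9: ŷ = 4.5 + 4.3·9 = 43.2; e = 41.2 − 43.2 = -2
A=11: ŷ = 4.5 + 4.3·11 = 51.8; e = 52.8 − 51.8 = 1
A=13: ŷ = 4.5 + 4.3·13 = 60.4; e = 61.4 − 60.4 = 1
A=15: ŷ = 4.5 + 4.3·15 = 69; e = 70 − 69 = 1
A=17: ŷ = 4.5 + 4.3·17 = 77.6; e = 78.6 − 77.6 = 1
A=19: ŷ = 4.5 + 4.3·19 = 86.2; e = 84.2 − 86.2 = -2

-2, 1, 1, 1, 1, -2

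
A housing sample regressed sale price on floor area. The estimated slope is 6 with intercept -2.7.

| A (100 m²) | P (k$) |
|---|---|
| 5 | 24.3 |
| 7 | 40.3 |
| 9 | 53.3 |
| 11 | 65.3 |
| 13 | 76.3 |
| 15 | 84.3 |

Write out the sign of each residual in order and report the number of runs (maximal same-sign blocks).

3 runs

A=5: P̂ = -2.7 + 6·5 = 27.3; e = 24.3 − 27.3 = -3
A=7: P̂ = -2.7 + 6·7 = 39.3; e = 40.3 − 39.3 = 1
A=9: P̂ = -2.7 + 6·9 = 51.3; e = 53.3 − 51.3 = 2
A=11: P̂ = -2.7 + 6·11 = 63.3; e = 65.3 − 63.3 = 2
A=13: P̂ = -2.7 + 6·13 = 75.3; e = 76.3 − 75.3 = 1
A=15: P̂ = -2.7 + 6·15 = 87.3; e = 84.3 − 87.3 = -3
Signs: − + + + + −
Runs: −×1, +×4, −×1 → 3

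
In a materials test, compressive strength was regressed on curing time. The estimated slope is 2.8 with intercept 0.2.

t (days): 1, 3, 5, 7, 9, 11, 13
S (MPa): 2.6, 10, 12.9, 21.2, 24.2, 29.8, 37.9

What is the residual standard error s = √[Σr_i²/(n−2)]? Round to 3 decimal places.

s = 1.438

t=1: Ŝ = 0.2 + 2.8·1 = 3; r = 2.6 − 3 = -0.4
t=3: Ŝ = 0.2 + 2.8·3 = 8.6; r = 10 − 8.6 = 1.4
t=5: Ŝ = 0.2 + 2.8·5 = 14.2; r = 12.9 − 14.2 = -1.3
t=7: Ŝ = 0.2 + 2.8·7 = 19.8; r = 21.2 − 19.8 = 1.4
t=9: Ŝ = 0.2 + 2.8·9 = 25.4; r = 24.2 − 25.4 = -1.2
t=11: Ŝ = 0.2 + 2.8·11 = 31; r = 29.8 − 31 = -1.2
t=13: Ŝ = 0.2 + 2.8·13 = 36.6; r = 37.9 − 36.6 = 1.3
SSE = 0.16 + 1.96 + 1.69 + 1.96 + 1.44 + 1.44 + 1.69 = 10.34
s = √(10.34/5) = √2.068 ≈ 1.438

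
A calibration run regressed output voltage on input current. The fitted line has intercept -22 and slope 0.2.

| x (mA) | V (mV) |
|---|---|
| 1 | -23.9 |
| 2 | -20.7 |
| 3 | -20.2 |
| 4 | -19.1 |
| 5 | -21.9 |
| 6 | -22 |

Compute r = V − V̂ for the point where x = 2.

V̂ = -22 + 0.2·2 = -21.6
r = -20.7 − (-21.6) = 0.9

r = 0.9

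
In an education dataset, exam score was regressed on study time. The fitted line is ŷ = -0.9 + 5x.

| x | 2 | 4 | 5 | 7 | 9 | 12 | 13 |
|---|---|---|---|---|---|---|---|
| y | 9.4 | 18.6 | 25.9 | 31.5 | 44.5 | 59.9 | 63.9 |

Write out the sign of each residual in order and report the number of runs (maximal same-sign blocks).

6 runs

x=2: ŷ = -0.9 + 5·2 = 9.1; r = 9.4 − 9.1 = 0.3
x=4: ŷ = -0.9 + 5·4 = 19.1; r = 18.6 − 19.1 = -0.5
x=5: ŷ = -0.9 + 5·5 = 24.1; r = 25.9 − 24.1 = 1.8
x=7: ŷ = -0.9 + 5·7 = 34.1; r = 31.5 − 34.1 = -2.6
x=9: ŷ = -0.9 + 5·9 = 44.1; r = 44.5 − 44.1 = 0.4
x=12: ŷ = -0.9 + 5·12 = 59.1; r = 59.9 − 59.1 = 0.8
x=13: ŷ = -0.9 + 5·13 = 64.1; r = 63.9 − 64.1 = -0.2
Signs: + − + − + + −
Runs: +×1, −×1, +×1, −×1, +×2, −×1 → 6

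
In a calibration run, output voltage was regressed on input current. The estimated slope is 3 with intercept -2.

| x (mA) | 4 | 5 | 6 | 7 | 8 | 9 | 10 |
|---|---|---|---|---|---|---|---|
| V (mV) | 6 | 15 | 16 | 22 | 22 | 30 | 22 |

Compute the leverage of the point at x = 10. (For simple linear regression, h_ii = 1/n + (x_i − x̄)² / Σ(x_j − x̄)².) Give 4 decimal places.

h = 0.4643

x̄ = (4 + 5 + 6 + 7 + 8 + 9 + 10)/7 = 7
Σ(x − x̄)² = 9 + 4 + 1 + 0 + 1 + 4 + 9 = 28
h = 1/7 + (3)²/28 = 0.142857 + 0.321429 = 0.4643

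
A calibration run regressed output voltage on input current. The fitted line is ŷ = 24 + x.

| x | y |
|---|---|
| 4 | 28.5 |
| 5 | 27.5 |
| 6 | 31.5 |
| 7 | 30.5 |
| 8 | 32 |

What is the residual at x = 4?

ŷ = 24 + 4 = 28
e = 28.5 − 28 = 0.5

e = 0.5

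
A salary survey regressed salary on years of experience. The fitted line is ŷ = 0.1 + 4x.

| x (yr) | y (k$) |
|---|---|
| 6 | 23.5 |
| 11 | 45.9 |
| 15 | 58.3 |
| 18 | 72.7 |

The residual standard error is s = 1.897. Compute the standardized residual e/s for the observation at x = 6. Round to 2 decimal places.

ŷ = 0.1 + 4·6 = 24.1
e = 23.5 − 24.1 = -0.6
e/s = -0.6 / 1.897 = -0.32

-0.32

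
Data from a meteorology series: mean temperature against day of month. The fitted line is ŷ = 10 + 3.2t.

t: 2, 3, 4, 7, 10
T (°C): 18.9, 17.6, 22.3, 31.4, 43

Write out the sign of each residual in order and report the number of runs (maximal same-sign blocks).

t=2: ŷ = 10 + 3.2·2 = 16.4; e = 18.9 − 16.4 = 2.5
t=3: ŷ = 10 + 3.2·3 = 19.6; e = 17.6 − 19.6 = -2
t=4: ŷ = 10 + 3.2·4 = 22.8; e = 22.3 − 22.8 = -0.5
t=7: ŷ = 10 + 3.2·7 = 32.4; e = 31.4 − 32.4 = -1
t=10: ŷ = 10 + 3.2·10 = 42; e = 43 − 42 = 1
Signs: + − − − +
Runs: +×1, −×3, +×1 → 3

3 runs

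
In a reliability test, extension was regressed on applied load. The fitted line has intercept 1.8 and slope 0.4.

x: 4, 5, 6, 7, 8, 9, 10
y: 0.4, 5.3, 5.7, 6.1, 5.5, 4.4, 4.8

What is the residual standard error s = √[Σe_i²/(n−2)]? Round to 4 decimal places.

x=4: ŷ = 1.8 + 0.4·4 = 3.4; e = 0.4 − 3.4 = -3
x=5: ŷ = 1.8 + 0.4·5 = 3.8; e = 5.3 − 3.8 = 1.5
x=6: ŷ = 1.8 + 0.4·6 = 4.2; e = 5.7 − 4.2 = 1.5
x=7: ŷ = 1.8 + 0.4·7 = 4.6; e = 6.1 − 4.6 = 1.5
x=8: ŷ = 1.8 + 0.4·8 = 5; e = 5.5 − 5 = 0.5
x=9: ŷ = 1.8 + 0.4·9 = 5.4; e = 4.4 − 5.4 = -1
x=10: ŷ = 1.8 + 0.4·10 = 5.8; e = 4.8 − 5.8 = -1
SSE = 9 + 2.25 + 2.25 + 2.25 + 0.25 + 1 + 1 = 18
s = √(18/5) = √3.6 ≈ 1.8974

s = 1.8974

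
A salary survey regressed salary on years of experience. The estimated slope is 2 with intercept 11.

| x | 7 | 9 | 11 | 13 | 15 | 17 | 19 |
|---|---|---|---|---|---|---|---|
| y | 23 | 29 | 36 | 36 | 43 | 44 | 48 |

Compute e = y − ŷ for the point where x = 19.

e = -1

ŷ = 11 + 2·19 = 49
e = 48 − 49 = -1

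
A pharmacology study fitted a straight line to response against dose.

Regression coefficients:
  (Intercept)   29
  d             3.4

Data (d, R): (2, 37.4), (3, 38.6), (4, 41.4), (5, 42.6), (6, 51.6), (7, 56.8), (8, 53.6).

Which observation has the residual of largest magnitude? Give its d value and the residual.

d = 7, e = 4

d=2: ŷ = 29 + 3.4·2 = 35.8; e = 37.4 − 35.8 = 1.6
d=3: ŷ = 29 + 3.4·3 = 39.2; e = 38.6 − 39.2 = -0.6
d=4: ŷ = 29 + 3.4·4 = 42.6; e = 41.4 − 42.6 = -1.2
d=5: ŷ = 29 + 3.4·5 = 46; e = 42.6 − 46 = -3.4
d=6: ŷ = 29 + 3.4·6 = 49.4; e = 51.6 − 49.4 = 2.2
d=7: ŷ = 29 + 3.4·7 = 52.8; e = 56.8 − 52.8 = 4
d=8: ŷ = 29 + 3.4·8 = 56.2; e = 53.6 − 56.2 = -2.6
Largest |e| is 4 at d = 7, residual 4.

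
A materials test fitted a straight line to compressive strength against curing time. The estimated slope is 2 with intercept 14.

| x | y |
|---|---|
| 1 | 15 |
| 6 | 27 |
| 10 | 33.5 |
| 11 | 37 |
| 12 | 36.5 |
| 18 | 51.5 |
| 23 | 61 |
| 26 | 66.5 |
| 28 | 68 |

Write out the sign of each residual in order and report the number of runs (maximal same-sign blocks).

7 runs

x=1: ŷ = 14 + 2·1 = 16; r = 15 − 16 = -1
x=6: ŷ = 14 + 2·6 = 26; r = 27 − 26 = 1
x=10: ŷ = 14 + 2·10 = 34; r = 33.5 − 34 = -0.5
x=11: ŷ = 14 + 2·11 = 36; r = 37 − 36 = 1
x=12: ŷ = 14 + 2·12 = 38; r = 36.5 − 38 = -1.5
x=18: ŷ = 14 + 2·18 = 50; r = 51.5 − 50 = 1.5
x=23: ŷ = 14 + 2·23 = 60; r = 61 − 60 = 1
x=26: ŷ = 14 + 2·26 = 66; r = 66.5 − 66 = 0.5
x=28: ŷ = 14 + 2·28 = 70; r = 68 − 70 = -2
Signs: − + − + − + + + −
Runs: −×1, +×1, −×1, +×1, −×1, +×3, −×1 → 7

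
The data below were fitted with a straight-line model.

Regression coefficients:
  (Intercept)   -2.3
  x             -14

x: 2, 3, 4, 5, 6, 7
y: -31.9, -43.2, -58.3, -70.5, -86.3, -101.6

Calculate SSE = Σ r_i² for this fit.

SSE = 8.7

x=2: ŷ = -2.3 − 14·2 = -30.3; r = -31.9 − (-30.3) = -1.6
x=3: ŷ = -2.3 − 14·3 = -44.3; r = -43.2 − (-44.3) = 1.1
x=4: ŷ = -2.3 − 14·4 = -58.3; r = -58.3 − (-58.3) = 0
x=5: ŷ = -2.3 − 14·5 = -72.3; r = -70.5 − (-72.3) = 1.8
x=6: ŷ = -2.3 − 14·6 = -86.3; r = -86.3 − (-86.3) = 0
x=7: ŷ = -2.3 − 14·7 = -100.3; r = -101.6 − (-100.3) = -1.3
SSE = 2.56 + 1.21 + 0 + 3.24 + 0 + 1.69 = 8.7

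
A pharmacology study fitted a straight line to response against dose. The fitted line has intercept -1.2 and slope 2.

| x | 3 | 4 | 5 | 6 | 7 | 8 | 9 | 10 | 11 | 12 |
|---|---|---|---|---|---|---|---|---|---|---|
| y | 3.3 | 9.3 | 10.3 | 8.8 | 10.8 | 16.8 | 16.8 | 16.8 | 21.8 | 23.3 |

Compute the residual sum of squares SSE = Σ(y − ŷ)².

SSE = 28

x=3: ŷ = -1.2 + 2·3 = 4.8; r = 3.3 − 4.8 = -1.5
x=4: ŷ = -1.2 + 2·4 = 6.8; r = 9.3 − 6.8 = 2.5
x=5: ŷ = -1.2 + 2·5 = 8.8; r = 10.3 − 8.8 = 1.5
x=6: ŷ = -1.2 + 2·6 = 10.8; r = 8.8 − 10.8 = -2
x=7: ŷ = -1.2 + 2·7 = 12.8; r = 10.8 − 12.8 = -2
x=8: ŷ = -1.2 + 2·8 = 14.8; r = 16.8 − 14.8 = 2
x=9: ŷ = -1.2 + 2·9 = 16.8; r = 16.8 − 16.8 = 0
x=10: ŷ = -1.2 + 2·10 = 18.8; r = 16.8 − 18.8 = -2
x=11: ŷ = -1.2 + 2·11 = 20.8; r = 21.8 − 20.8 = 1
x=12: ŷ = -1.2 + 2·12 = 22.8; r = 23.3 − 22.8 = 0.5
SSE = 2.25 + 6.25 + 2.25 + 4 + 4 + 4 + 0 + 4 + 1 + 0.25 = 28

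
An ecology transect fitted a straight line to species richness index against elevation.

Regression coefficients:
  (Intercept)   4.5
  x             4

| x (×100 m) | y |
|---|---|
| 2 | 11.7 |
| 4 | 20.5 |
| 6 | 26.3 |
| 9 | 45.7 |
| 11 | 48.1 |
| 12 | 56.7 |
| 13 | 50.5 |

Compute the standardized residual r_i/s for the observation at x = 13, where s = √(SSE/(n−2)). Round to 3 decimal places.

x=2: ŷ = 4.5 + 4·2 = 12.5; r = 11.7 − 12.5 = -0.8
x=4: ŷ = 4.5 + 4·4 = 20.5; r = 20.5 − 20.5 = 0
x=6: ŷ = 4.5 + 4·6 = 28.5; r = 26.3 − 28.5 = -2.2
x=9: ŷ = 4.5 + 4·9 = 40.5; r = 45.7 − 40.5 = 5.2
x=11: ŷ = 4.5 + 4·11 = 48.5; r = 48.1 − 48.5 = -0.4
x=12: ŷ = 4.5 + 4·12 = 52.5; r = 56.7 − 52.5 = 4.2
x=13: ŷ = 4.5 + 4·13 = 56.5; r = 50.5 − 56.5 = -6
SSE = 0.64 + 0 + 4.84 + 27.04 + 0.16 + 17.64 + 36 = 86.32
s = √(86.32/5) = 4.155
r/s = -6 / 4.155 = -1.444

-1.444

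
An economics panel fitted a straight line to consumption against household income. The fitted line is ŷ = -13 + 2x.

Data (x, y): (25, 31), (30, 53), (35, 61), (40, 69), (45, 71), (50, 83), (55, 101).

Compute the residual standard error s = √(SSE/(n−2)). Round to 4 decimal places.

s = 5.6569

x=25: ŷ = -13 + 2·25 = 37; e = 31 − 37 = -6
x=30: ŷ = -13 + 2·30 = 47; e = 53 − 47 = 6
x=35: ŷ = -13 + 2·35 = 57; e = 61 − 57 = 4
x=40: ŷ = -13 + 2·40 = 67; e = 69 − 67 = 2
x=45: ŷ = -13 + 2·45 = 77; e = 71 − 77 = -6
x=50: ŷ = -13 + 2·50 = 87; e = 83 − 87 = -4
x=55: ŷ = -13 + 2·55 = 97; e = 101 − 97 = 4
SSE = 36 + 36 + 16 + 4 + 36 + 16 + 16 = 160
s = √(160/5) = √32 ≈ 5.6569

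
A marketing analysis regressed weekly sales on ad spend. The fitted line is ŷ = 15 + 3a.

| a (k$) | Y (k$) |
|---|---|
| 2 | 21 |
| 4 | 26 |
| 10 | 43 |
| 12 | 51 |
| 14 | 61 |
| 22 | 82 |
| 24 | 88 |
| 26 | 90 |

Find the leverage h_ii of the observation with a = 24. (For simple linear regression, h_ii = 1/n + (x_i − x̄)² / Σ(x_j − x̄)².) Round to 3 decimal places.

h = 0.291

ā = (2 + 4 + 10 + 12 + 14 + 22 + 24 + 26)/8 = 14.25
Σ(a − ā)² = 150.062 + 105.062 + 18.0625 + 5.0625 + 0.0625 + 60.0625 + 95.0625 + 138.062 = 571.5
h = 1/8 + (9.75)²/571.5 = 0.125 + 0.166339 = 0.291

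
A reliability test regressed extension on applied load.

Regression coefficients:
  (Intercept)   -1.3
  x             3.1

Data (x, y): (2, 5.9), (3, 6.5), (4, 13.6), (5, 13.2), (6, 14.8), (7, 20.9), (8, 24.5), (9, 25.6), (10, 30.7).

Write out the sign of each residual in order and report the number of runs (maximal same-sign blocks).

7 runs

x=2: ŷ = -1.3 + 3.1·2 = 4.9; e = 5.9 − 4.9 = 1
x=3: ŷ = -1.3 + 3.1·3 = 8; e = 6.5 − 8 = -1.5
x=4: ŷ = -1.3 + 3.1·4 = 11.1; e = 13.6 − 11.1 = 2.5
x=5: ŷ = -1.3 + 3.1·5 = 14.2; e = 13.2 − 14.2 = -1
x=6: ŷ = -1.3 + 3.1·6 = 17.3; e = 14.8 − 17.3 = -2.5
x=7: ŷ = -1.3 + 3.1·7 = 20.4; e = 20.9 − 20.4 = 0.5
x=8: ŷ = -1.3 + 3.1·8 = 23.5; e = 24.5 − 23.5 = 1
x=9: ŷ = -1.3 + 3.1·9 = 26.6; e = 25.6 − 26.6 = -1
x=10: ŷ = -1.3 + 3.1·10 = 29.7; e = 30.7 − 29.7 = 1
Signs: + − + − − + + − +
Runs: +×1, −×1, +×1, −×2, +×2, −×1, +×1 → 7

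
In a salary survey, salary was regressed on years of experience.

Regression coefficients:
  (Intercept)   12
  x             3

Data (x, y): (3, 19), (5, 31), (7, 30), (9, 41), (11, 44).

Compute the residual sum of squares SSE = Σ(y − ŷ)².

SSE = 34

x=3: ŷ = 12 + 3·3 = 21; e = 19 − 21 = -2
x=5: ŷ = 12 + 3·5 = 27; e = 31 − 27 = 4
x=7: ŷ = 12 + 3·7 = 33; e = 30 − 33 = -3
x=9: ŷ = 12 + 3·9 = 39; e = 41 − 39 = 2
x=11: ŷ = 12 + 3·11 = 45; e = 44 − 45 = -1
SSE = 4 + 16 + 9 + 4 + 1 = 34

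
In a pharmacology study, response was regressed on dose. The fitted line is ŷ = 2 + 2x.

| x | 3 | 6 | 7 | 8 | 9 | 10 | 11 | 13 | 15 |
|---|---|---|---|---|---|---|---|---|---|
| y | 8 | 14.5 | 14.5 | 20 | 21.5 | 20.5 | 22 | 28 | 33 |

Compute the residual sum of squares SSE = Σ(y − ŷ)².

SSE = 16

x=3: ŷ = 2 + 2·3 = 8; e = 8 − 8 = 0
x=6: ŷ = 2 + 2·6 = 14; e = 14.5 − 14 = 0.5
x=7: ŷ = 2 + 2·7 = 16; e = 14.5 − 16 = -1.5
x=8: ŷ = 2 + 2·8 = 18; e = 20 − 18 = 2
x=9: ŷ = 2 + 2·9 = 20; e = 21.5 − 20 = 1.5
x=10: ŷ = 2 + 2·10 = 22; e = 20.5 − 22 = -1.5
x=11: ŷ = 2 + 2·11 = 24; e = 22 − 24 = -2
x=13: ŷ = 2 + 2·13 = 28; e = 28 − 28 = 0
x=15: ŷ = 2 + 2·15 = 32; e = 33 − 32 = 1
SSE = 0 + 0.25 + 2.25 + 4 + 2.25 + 2.25 + 4 + 0 + 1 = 16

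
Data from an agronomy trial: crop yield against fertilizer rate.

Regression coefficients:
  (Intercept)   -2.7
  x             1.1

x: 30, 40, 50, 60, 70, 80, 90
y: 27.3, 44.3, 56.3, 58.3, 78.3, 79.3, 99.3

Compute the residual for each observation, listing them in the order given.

x=30: ŷ = -2.7 + 1.1·30 = 30.3; r = 27.3 − 30.3 = -3
x=40: ŷ = -2.7 + 1.1·40 = 41.3; r = 44.3 − 41.3 = 3
x=50: ŷ = -2.7 + 1.1·50 = 52.3; r = 56.3 − 52.3 = 4
x=60: ŷ = -2.7 + 1.1·60 = 63.3; r = 58.3 − 63.3 = -5
x=70: ŷ = -2.7 + 1.1·70 = 74.3; r = 78.3 − 74.3 = 4
x=80: ŷ = -2.7 + 1.1·80 = 85.3; r = 79.3 − 85.3 = -6
x=90: ŷ = -2.7 + 1.1·90 = 96.3; r = 99.3 − 96.3 = 3

-3, 3, 4, -5, 4, -6, 3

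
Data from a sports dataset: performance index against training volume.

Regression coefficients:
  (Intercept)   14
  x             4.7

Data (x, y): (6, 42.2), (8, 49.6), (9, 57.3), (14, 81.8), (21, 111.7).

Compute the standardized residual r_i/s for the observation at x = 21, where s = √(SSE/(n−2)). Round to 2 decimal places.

-0.55

x=6: ŷ = 14 + 4.7·6 = 42.2; r = 42.2 − 42.2 = 0
x=8: ŷ = 14 + 4.7·8 = 51.6; r = 49.6 − 51.6 = -2
x=9: ŷ = 14 + 4.7·9 = 56.3; r = 57.3 − 56.3 = 1
x=14: ŷ = 14 + 4.7·14 = 79.8; r = 81.8 − 79.8 = 2
x=21: ŷ = 14 + 4.7·21 = 112.7; r = 111.7 − 112.7 = -1
SSE = 0 + 4 + 1 + 4 + 1 = 10
s = √(10/3) = 1.82574
r/s = -1 / 1.82574 = -0.55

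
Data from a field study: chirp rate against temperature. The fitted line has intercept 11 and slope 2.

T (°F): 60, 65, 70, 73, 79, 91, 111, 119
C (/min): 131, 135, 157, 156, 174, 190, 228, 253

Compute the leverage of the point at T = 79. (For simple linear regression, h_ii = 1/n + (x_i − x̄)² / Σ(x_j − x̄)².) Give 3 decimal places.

h = 0.131

T̄ = (60 + 65 + 70 + 73 + 79 + 91 + 111 + 119)/8 = 83.5
Σ(T − T̄)² = 552.25 + 342.25 + 182.25 + 110.25 + 20.25 + 56.25 + 756.25 + 1260.25 = 3280
h = 1/8 + (-4.5)²/3280 = 0.125 + 0.00617378 = 0.131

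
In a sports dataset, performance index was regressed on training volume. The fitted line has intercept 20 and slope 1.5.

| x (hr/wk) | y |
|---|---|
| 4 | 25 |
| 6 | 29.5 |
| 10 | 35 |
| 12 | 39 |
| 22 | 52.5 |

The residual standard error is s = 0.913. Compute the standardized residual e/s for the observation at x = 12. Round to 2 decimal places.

ŷ = 20 + 1.5·12 = 38
e = 39 − 38 = 1
e/s = 1 / 0.913 = 1.10

1.10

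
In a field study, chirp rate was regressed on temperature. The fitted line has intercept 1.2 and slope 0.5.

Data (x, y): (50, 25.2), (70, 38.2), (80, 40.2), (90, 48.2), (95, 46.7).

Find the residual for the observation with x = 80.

ŷ = 1.2 + 0.5·80 = 41.2
r = 40.2 − 41.2 = -1

r = -1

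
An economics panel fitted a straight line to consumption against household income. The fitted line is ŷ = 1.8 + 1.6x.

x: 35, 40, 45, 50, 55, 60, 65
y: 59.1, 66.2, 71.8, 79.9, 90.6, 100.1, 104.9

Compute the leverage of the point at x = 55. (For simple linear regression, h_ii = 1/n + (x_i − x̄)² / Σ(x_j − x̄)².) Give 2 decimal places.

h = 0.18

x̄ = (35 + 40 + 45 + 50 + 55 + 60 + 65)/7 = 50
Σ(x − x̄)² = 225 + 100 + 25 + 0 + 25 + 100 + 225 = 700
h = 1/7 + (5)²/700 = 0.142857 + 0.0357143 = 0.18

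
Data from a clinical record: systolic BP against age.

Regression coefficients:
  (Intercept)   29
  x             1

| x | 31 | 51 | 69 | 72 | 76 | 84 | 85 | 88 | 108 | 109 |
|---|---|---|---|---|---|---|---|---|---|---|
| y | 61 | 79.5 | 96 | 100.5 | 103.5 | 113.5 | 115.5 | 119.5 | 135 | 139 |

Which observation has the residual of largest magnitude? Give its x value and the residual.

x = 88, r = 2.5

x=31: ŷ = 29 + 31 = 60; r = 61 − 60 = 1
x=51: ŷ = 29 + 51 = 80; r = 79.5 − 80 = -0.5
x=69: ŷ = 29 + 69 = 98; r = 96 − 98 = -2
x=72: ŷ = 29 + 72 = 101; r = 100.5 − 101 = -0.5
x=76: ŷ = 29 + 76 = 105; r = 103.5 − 105 = -1.5
x=84: ŷ = 29 + 84 = 113; r = 113.5 − 113 = 0.5
x=85: ŷ = 29 + 85 = 114; r = 115.5 − 114 = 1.5
x=88: ŷ = 29 + 88 = 117; r = 119.5 − 117 = 2.5
x=108: ŷ = 29 + 108 = 137; r = 135 − 137 = -2
x=109: ŷ = 29 + 109 = 138; r = 139 − 138 = 1
Largest |r| is 2.5 at x = 88, residual 2.5.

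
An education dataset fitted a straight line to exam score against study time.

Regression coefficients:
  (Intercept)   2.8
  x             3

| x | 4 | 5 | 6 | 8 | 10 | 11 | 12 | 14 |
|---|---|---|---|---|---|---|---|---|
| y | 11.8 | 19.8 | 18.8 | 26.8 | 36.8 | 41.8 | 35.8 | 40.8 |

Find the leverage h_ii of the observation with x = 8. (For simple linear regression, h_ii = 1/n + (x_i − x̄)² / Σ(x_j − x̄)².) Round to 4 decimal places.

h = 0.1313

x̄ = (4 + 5 + 6 + 8 + 10 + 11 + 12 + 14)/8 = 8.75
Σ(x − x̄)² = 22.5625 + 14.0625 + 7.5625 + 0.5625 + 1.5625 + 5.0625 + 10.5625 + 27.5625 = 89.5
h = 1/8 + (-0.75)²/89.5 = 0.125 + 0.00628492 = 0.1313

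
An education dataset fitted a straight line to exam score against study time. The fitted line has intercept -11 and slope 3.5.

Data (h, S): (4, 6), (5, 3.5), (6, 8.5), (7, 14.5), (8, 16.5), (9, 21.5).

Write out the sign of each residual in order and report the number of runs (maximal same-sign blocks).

h=4: Ŝ = -11 + 3.5·4 = 3; e = 6 − 3 = 3
h=5: Ŝ = -11 + 3.5·5 = 6.5; e = 3.5 − 6.5 = -3
h=6: Ŝ = -11 + 3.5·6 = 10; e = 8.5 − 10 = -1.5
h=7: Ŝ = -11 + 3.5·7 = 13.5; e = 14.5 − 13.5 = 1
h=8: Ŝ = -11 + 3.5·8 = 17; e = 16.5 − 17 = -0.5
h=9: Ŝ = -11 + 3.5·9 = 20.5; e = 21.5 − 20.5 = 1
Signs: + − − + − +
Runs: +×1, −×2, +×1, −×1, +×1 → 5

5 runs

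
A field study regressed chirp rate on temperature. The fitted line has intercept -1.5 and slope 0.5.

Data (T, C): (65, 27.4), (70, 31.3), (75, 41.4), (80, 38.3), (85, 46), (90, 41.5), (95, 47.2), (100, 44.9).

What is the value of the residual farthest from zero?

T=65: ŷ = -1.5 + 0.5·65 = 31; e = 27.4 − 31 = -3.6
T=70: ŷ = -1.5 + 0.5·70 = 33.5; e = 31.3 − 33.5 = -2.2
T=75: ŷ = -1.5 + 0.5·75 = 36; e = 41.4 − 36 = 5.4
T=80: ŷ = -1.5 + 0.5·80 = 38.5; e = 38.3 − 38.5 = -0.2
T=85: ŷ = -1.5 + 0.5·85 = 41; e = 46 − 41 = 5
T=90: ŷ = -1.5 + 0.5·90 = 43.5; e = 41.5 − 43.5 = -2
T=95: ŷ = -1.5 + 0.5·95 = 46; e = 47.2 − 46 = 1.2
T=100: ŷ = -1.5 + 0.5·100 = 48.5; e = 44.9 − 48.5 = -3.6
Largest |e| is 5.4 at T = 75, residual 5.4.

e = 5.4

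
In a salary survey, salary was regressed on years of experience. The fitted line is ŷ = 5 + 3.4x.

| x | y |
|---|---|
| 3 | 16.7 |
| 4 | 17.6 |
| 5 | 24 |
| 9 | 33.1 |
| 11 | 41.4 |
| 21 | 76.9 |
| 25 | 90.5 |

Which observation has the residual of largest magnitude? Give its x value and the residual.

x=3: ŷ = 5 + 3.4·3 = 15.2; e = 16.7 − 15.2 = 1.5
x=4: ŷ = 5 + 3.4·4 = 18.6; e = 17.6 − 18.6 = -1
x=5: ŷ = 5 + 3.4·5 = 22; e = 24 − 22 = 2
x=9: ŷ = 5 + 3.4·9 = 35.6; e = 33.1 − 35.6 = -2.5
x=11: ŷ = 5 + 3.4·11 = 42.4; e = 41.4 − 42.4 = -1
x=21: ŷ = 5 + 3.4·21 = 76.4; e = 76.9 − 76.4 = 0.5
x=25: ŷ = 5 + 3.4·25 = 90; e = 90.5 − 90 = 0.5
Largest |e| is 2.5 at x = 9, residual -2.5.

x = 9, e = -2.5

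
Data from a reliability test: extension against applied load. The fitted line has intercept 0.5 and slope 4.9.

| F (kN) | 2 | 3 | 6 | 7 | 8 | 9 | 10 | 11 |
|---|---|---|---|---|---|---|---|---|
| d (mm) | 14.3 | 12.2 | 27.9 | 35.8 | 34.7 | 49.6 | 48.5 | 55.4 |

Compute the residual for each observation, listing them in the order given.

F=2: ŷ = 0.5 + 4.9·2 = 10.3; e = 14.3 − 10.3 = 4
F=3: ŷ = 0.5 + 4.9·3 = 15.2; e = 12.2 − 15.2 = -3
F=6: ŷ = 0.5 + 4.9·6 = 29.9; e = 27.9 − 29.9 = -2
F=7: ŷ = 0.5 + 4.9·7 = 34.8; e = 35.8 − 34.8 = 1
F=8: ŷ = 0.5 + 4.9·8 = 39.7; e = 34.7 − 39.7 = -5
F=9: ŷ = 0.5 + 4.9·9 = 44.6; e = 49.6 − 44.6 = 5
F=10: ŷ = 0.5 + 4.9·10 = 49.5; e = 48.5 − 49.5 = -1
F=11: ŷ = 0.5 + 4.9·11 = 54.4; e = 55.4 − 54.4 = 1

4, -3, -2, 1, -5, 5, -1, 1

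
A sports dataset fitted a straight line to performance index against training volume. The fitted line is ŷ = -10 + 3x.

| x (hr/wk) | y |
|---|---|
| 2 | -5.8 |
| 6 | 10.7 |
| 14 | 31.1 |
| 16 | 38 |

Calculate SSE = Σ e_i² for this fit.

x=2: ŷ = -10 + 3·2 = -4; e = -5.8 − (-4) = -1.8
x=6: ŷ = -10 + 3·6 = 8; e = 10.7 − 8 = 2.7
x=14: ŷ = -10 + 3·14 = 32; e = 31.1 − 32 = -0.9
x=16: ŷ = -10 + 3·16 = 38; e = 38 − 38 = 0
SSE = 3.24 + 7.29 + 0.81 + 0 = 11.34

SSE = 11.34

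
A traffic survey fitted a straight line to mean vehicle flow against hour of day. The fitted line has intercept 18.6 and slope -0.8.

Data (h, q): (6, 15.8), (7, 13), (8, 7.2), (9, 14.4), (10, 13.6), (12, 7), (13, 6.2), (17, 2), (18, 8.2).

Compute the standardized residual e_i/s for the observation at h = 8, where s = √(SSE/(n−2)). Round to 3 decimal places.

-1.479

h=6: ŷ = 18.6 − 0.8·6 = 13.8; e = 15.8 − 13.8 = 2
h=7: ŷ = 18.6 − 0.8·7 = 13; e = 13 − 13 = 0
h=8: ŷ = 18.6 − 0.8·8 = 12.2; e = 7.2 − 12.2 = -5
h=9: ŷ = 18.6 − 0.8·9 = 11.4; e = 14.4 − 11.4 = 3
h=10: ŷ = 18.6 − 0.8·10 = 10.6; e = 13.6 − 10.6 = 3
h=12: ŷ = 18.6 − 0.8·12 = 9; e = 7 − 9 = -2
h=13: ŷ = 18.6 − 0.8·13 = 8.2; e = 6.2 − 8.2 = -2
h=17: ŷ = 18.6 − 0.8·17 = 5; e = 2 − 5 = -3
h=18: ŷ = 18.6 − 0.8·18 = 4.2; e = 8.2 − 4.2 = 4
SSE = 4 + 0 + 25 + 9 + 9 + 4 + 4 + 9 + 16 = 80
s = √(80/7) = 3.38062
e/s = -5 / 3.38062 = -1.479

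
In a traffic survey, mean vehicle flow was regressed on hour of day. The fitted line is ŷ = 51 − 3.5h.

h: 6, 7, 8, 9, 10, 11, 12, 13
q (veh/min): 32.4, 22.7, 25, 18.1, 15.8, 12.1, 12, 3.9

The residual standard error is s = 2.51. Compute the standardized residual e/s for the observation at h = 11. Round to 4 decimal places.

ŷ = 51 − 3.5·11 = 12.5
e = 12.1 − 12.5 = -0.4
e/s = -0.4 / 2.51 = -0.1594

-0.1594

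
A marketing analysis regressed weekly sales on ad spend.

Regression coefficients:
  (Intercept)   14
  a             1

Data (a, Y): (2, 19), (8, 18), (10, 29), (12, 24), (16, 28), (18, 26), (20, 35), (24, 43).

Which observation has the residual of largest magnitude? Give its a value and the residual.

a=2: Ŷ = 14 + 2 = 16; r = 19 − 16 = 3
a=8: Ŷ = 14 + 8 = 22; r = 18 − 22 = -4
a=10: Ŷ = 14 + 10 = 24; r = 29 − 24 = 5
a=12: Ŷ = 14 + 12 = 26; r = 24 − 26 = -2
a=16: Ŷ = 14 + 16 = 30; r = 28 − 30 = -2
a=18: Ŷ = 14 + 18 = 32; r = 26 − 32 = -6
a=20: Ŷ = 14 + 20 = 34; r = 35 − 34 = 1
a=24: Ŷ = 14 + 24 = 38; r = 43 − 38 = 5
Largest |r| is 6 at a = 18, residual -6.

a = 18, r = -6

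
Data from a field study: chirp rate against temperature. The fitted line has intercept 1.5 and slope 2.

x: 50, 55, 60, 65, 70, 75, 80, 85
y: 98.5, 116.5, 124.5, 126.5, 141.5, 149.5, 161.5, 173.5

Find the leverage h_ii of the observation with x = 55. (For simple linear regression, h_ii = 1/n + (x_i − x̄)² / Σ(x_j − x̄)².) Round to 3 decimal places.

h = 0.274

x̄ = (50 + 55 + 60 + 65 + 70 + 75 + 80 + 85)/8 = 67.5
Σ(x − x̄)² = 306.25 + 156.25 + 56.25 + 6.25 + 6.25 + 56.25 + 156.25 + 306.25 = 1050
h = 1/8 + (-12.5)²/1050 = 0.125 + 0.14881 = 0.274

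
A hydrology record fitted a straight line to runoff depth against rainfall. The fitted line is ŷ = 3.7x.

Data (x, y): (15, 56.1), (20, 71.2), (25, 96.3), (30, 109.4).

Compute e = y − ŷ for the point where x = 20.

ŷ = 3.7·20 = 74
e = 71.2 − 74 = -2.8

e = -2.8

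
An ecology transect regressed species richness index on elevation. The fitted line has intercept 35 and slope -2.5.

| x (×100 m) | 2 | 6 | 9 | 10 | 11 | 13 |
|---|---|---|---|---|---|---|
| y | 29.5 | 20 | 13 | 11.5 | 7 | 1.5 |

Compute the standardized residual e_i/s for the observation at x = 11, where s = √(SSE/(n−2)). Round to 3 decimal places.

x=2: ŷ = 35 − 2.5·2 = 30; e = 29.5 − 30 = -0.5
x=6: ŷ = 35 − 2.5·6 = 20; e = 20 − 20 = 0
x=9: ŷ = 35 − 2.5·9 = 12.5; e = 13 − 12.5 = 0.5
x=10: ŷ = 35 − 2.5·10 = 10; e = 11.5 − 10 = 1.5
x=11: ŷ = 35 − 2.5·11 = 7.5; e = 7 − 7.5 = -0.5
x=13: ŷ = 35 − 2.5·13 = 2.5; e = 1.5 − 2.5 = -1
SSE = 0.25 + 0 + 0.25 + 2.25 + 0.25 + 1 = 4
s = √(4/4) = 1
e/s = -0.5 / 1 = -0.500

-0.500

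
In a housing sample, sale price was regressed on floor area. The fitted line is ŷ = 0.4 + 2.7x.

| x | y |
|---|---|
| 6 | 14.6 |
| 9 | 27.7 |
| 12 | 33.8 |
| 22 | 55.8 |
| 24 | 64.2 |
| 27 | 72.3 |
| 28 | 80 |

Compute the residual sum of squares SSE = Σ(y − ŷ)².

x=6: ŷ = 0.4 + 2.7·6 = 16.6; e = 14.6 − 16.6 = -2
x=9: ŷ = 0.4 + 2.7·9 = 24.7; e = 27.7 − 24.7 = 3
x=12: ŷ = 0.4 + 2.7·12 = 32.8; e = 33.8 − 32.8 = 1
x=22: ŷ = 0.4 + 2.7·22 = 59.8; e = 55.8 − 59.8 = -4
x=24: ŷ = 0.4 + 2.7·24 = 65.2; e = 64.2 − 65.2 = -1
x=27: ŷ = 0.4 + 2.7·27 = 73.3; e = 72.3 − 73.3 = -1
x=28: ŷ = 0.4 + 2.7·28 = 76; e = 80 − 76 = 4
SSE = 4 + 9 + 1 + 16 + 1 + 1 + 16 = 48

SSE = 48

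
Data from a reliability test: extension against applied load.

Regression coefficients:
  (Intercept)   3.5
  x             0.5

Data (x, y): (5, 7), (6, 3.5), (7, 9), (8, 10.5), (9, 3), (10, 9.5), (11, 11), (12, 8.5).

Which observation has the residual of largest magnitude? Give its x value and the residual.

x=5: ŷ = 3.5 + 0.5·5 = 6; r = 7 − 6 = 1
x=6: ŷ = 3.5 + 0.5·6 = 6.5; r = 3.5 − 6.5 = -3
x=7: ŷ = 3.5 + 0.5·7 = 7; r = 9 − 7 = 2
x=8: ŷ = 3.5 + 0.5·8 = 7.5; r = 10.5 − 7.5 = 3
x=9: ŷ = 3.5 + 0.5·9 = 8; r = 3 − 8 = -5
x=10: ŷ = 3.5 + 0.5·10 = 8.5; r = 9.5 − 8.5 = 1
x=11: ŷ = 3.5 + 0.5·11 = 9; r = 11 − 9 = 2
x=12: ŷ = 3.5 + 0.5·12 = 9.5; r = 8.5 − 9.5 = -1
Largest |r| is 5 at x = 9, residual -5.

x = 9, r = -5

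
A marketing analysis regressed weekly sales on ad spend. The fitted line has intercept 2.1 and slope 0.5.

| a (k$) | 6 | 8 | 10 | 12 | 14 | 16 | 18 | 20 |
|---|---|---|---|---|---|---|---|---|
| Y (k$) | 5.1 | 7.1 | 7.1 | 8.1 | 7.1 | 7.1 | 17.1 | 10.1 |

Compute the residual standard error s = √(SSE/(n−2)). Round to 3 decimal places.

a=6: ŷ = 2.1 + 0.5·6 = 5.1; e = 5.1 − 5.1 = 0
a=8: ŷ = 2.1 + 0.5·8 = 6.1; e = 7.1 − 6.1 = 1
a=10: ŷ = 2.1 + 0.5·10 = 7.1; e = 7.1 − 7.1 = 0
a=12: ŷ = 2.1 + 0.5·12 = 8.1; e = 8.1 − 8.1 = 0
a=14: ŷ = 2.1 + 0.5·14 = 9.1; e = 7.1 − 9.1 = -2
a=16: ŷ = 2.1 + 0.5·16 = 10.1; e = 7.1 − 10.1 = -3
a=18: ŷ = 2.1 + 0.5·18 = 11.1; e = 17.1 − 11.1 = 6
a=20: ŷ = 2.1 + 0.5·20 = 12.1; e = 10.1 − 12.1 = -2
SSE = 0 + 1 + 0 + 0 + 4 + 9 + 36 + 4 = 54
s = √(54/6) = √9 ≈ 3.000

s = 3.000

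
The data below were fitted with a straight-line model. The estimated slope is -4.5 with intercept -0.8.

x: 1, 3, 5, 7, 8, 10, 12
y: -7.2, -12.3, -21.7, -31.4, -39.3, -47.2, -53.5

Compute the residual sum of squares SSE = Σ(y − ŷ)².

SSE = 20.88

x=1: ŷ = -0.8 − 4.5·1 = -5.3; r = -7.2 − (-5.3) = -1.9
x=3: ŷ = -0.8 − 4.5·3 = -14.3; r = -12.3 − (-14.3) = 2
x=5: ŷ = -0.8 − 4.5·5 = -23.3; r = -21.7 − (-23.3) = 1.6
x=7: ŷ = -0.8 − 4.5·7 = -32.3; r = -31.4 − (-32.3) = 0.9
x=8: ŷ = -0.8 − 4.5·8 = -36.8; r = -39.3 − (-36.8) = -2.5
x=10: ŷ = -0.8 − 4.5·10 = -45.8; r = -47.2 − (-45.8) = -1.4
x=12: ŷ = -0.8 − 4.5·12 = -54.8; r = -53.5 − (-54.8) = 1.3
SSE = 3.61 + 4 + 2.56 + 0.81 + 6.25 + 1.96 + 1.69 = 20.88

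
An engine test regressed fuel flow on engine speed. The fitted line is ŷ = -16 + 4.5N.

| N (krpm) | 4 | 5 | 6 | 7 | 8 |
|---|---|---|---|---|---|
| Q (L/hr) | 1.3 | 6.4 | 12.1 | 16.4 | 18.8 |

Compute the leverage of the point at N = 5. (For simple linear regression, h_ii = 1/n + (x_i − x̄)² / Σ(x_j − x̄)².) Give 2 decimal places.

N̄ = (4 + 5 + 6 + 7 + 8)/5 = 6
Σ(N − N̄)² = 4 + 1 + 0 + 1 + 4 = 10
h = 1/5 + (-1)²/10 = 0.2 + 0.1 = 0.30

h = 0.30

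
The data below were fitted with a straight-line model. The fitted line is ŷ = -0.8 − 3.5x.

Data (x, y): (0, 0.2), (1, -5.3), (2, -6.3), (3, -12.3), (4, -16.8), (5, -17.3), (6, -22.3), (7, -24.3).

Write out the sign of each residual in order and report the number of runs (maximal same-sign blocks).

x=0: ŷ = -0.8 − 3.5·0 = -0.8; r = 0.2 − (-0.8) = 1
x=1: ŷ = -0.8 − 3.5·1 = -4.3; r = -5.3 − (-4.3) = -1
x=2: ŷ = -0.8 − 3.5·2 = -7.8; r = -6.3 − (-7.8) = 1.5
x=3: ŷ = -0.8 − 3.5·3 = -11.3; r = -12.3 − (-11.3) = -1
x=4: ŷ = -0.8 − 3.5·4 = -14.8; r = -16.8 − (-14.8) = -2
x=5: ŷ = -0.8 − 3.5·5 = -18.3; r = -17.3 − (-18.3) = 1
x=6: ŷ = -0.8 − 3.5·6 = -21.8; r = -22.3 − (-21.8) = -0.5
x=7: ŷ = -0.8 − 3.5·7 = -25.3; r = -24.3 − (-25.3) = 1
Signs: + − + − − + − +
Runs: +×1, −×1, +×1, −×2, +×1, −×1, +×1 → 7

7 runs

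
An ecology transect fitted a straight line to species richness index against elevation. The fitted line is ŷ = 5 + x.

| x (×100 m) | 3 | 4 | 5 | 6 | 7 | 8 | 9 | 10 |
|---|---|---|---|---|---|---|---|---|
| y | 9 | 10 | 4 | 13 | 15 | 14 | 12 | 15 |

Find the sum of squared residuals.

SSE = 56

x=3: ŷ = 5 + 3 = 8; e = 9 − 8 = 1
x=4: ŷ = 5 + 4 = 9; e = 10 − 9 = 1
x=5: ŷ = 5 + 5 = 10; e = 4 − 10 = -6
x=6: ŷ = 5 + 6 = 11; e = 13 − 11 = 2
x=7: ŷ = 5 + 7 = 12; e = 15 − 12 = 3
x=8: ŷ = 5 + 8 = 13; e = 14 − 13 = 1
x=9: ŷ = 5 + 9 = 14; e = 12 − 14 = -2
x=10: ŷ = 5 + 10 = 15; e = 15 − 15 = 0
SSE = 1 + 1 + 36 + 4 + 9 + 1 + 4 + 0 = 56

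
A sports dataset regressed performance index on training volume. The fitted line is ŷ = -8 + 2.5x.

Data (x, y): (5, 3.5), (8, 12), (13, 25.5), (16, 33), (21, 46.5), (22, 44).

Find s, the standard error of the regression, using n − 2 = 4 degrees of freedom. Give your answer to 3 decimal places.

s = 2.000

x=5: ŷ = -8 + 2.5·5 = 4.5; r = 3.5 − 4.5 = -1
x=8: ŷ = -8 + 2.5·8 = 12; r = 12 − 12 = 0
x=13: ŷ = -8 + 2.5·13 = 24.5; r = 25.5 − 24.5 = 1
x=16: ŷ = -8 + 2.5·16 = 32; r = 33 − 32 = 1
x=21: ŷ = -8 + 2.5·21 = 44.5; r = 46.5 − 44.5 = 2
x=22: ŷ = -8 + 2.5·22 = 47; r = 44 − 47 = -3
SSE = 1 + 0 + 1 + 1 + 4 + 9 = 16
s = √(16/4) = √4 ≈ 2.000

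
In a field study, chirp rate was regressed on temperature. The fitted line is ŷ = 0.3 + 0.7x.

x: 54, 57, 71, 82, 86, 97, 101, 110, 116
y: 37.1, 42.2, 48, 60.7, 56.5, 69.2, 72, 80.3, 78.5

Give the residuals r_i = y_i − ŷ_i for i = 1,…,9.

x=54: ŷ = 0.3 + 0.7·54 = 38.1; r = 37.1 − 38.1 = -1
x=57: ŷ = 0.3 + 0.7·57 = 40.2; r = 42.2 − 40.2 = 2
x=71: ŷ = 0.3 + 0.7·71 = 50; r = 48 − 50 = -2
x=82: ŷ = 0.3 + 0.7·82 = 57.7; r = 60.7 − 57.7 = 3
x=86: ŷ = 0.3 + 0.7·86 = 60.5; r = 56.5 − 60.5 = -4
x=97: ŷ = 0.3 + 0.7·97 = 68.2; r = 69.2 − 68.2 = 1
x=101: ŷ = 0.3 + 0.7·101 = 71; r = 72 − 71 = 1
x=110: ŷ = 0.3 + 0.7·110 = 77.3; r = 80.3 − 77.3 = 3
x=116: ŷ = 0.3 + 0.7·116 = 81.5; r = 78.5 − 81.5 = -3

-1, 2, -2, 3, -4, 1, 1, 3, -3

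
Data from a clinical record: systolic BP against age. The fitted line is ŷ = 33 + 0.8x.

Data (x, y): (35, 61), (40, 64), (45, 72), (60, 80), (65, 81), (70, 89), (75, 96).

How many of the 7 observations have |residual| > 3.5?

x=35: ŷ = 33 + 0.8·35 = 61; e = 61 − 61 = 0
x=40: ŷ = 33 + 0.8·40 = 65; e = 64 − 65 = -1
x=45: ŷ = 33 + 0.8·45 = 69; e = 72 − 69 = 3
x=60: ŷ = 33 + 0.8·60 = 81; e = 80 − 81 = -1
x=65: ŷ = 33 + 0.8·65 = 85; e = 81 − 85 = -4
x=70: ŷ = 33 + 0.8·70 = 89; e = 89 − 89 = 0
x=75: ŷ = 33 + 0.8·75 = 93; e = 96 − 93 = 3
|e| > 3.5: x=65 (|e|=4) → 1

1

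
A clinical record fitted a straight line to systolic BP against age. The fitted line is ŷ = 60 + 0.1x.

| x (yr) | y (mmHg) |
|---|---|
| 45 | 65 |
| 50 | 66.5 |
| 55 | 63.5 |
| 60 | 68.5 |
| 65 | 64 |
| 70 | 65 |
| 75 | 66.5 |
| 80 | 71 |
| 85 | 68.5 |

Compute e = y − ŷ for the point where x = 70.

e = -2

ŷ = 60 + 0.1·70 = 67
e = 65 − 67 = -2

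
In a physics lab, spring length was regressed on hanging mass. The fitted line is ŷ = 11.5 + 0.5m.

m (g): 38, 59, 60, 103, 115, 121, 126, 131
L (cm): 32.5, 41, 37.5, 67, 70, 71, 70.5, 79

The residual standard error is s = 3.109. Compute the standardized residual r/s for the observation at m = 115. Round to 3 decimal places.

0.322

ŷ = 11.5 + 0.5·115 = 69
r = 70 − 69 = 1
r/s = 1 / 3.109 = 0.322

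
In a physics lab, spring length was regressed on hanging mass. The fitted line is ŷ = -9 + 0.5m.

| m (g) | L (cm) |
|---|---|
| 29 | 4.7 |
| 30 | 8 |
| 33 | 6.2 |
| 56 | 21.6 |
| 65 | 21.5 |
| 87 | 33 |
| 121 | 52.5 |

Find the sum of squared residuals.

m=29: ŷ = -9 + 0.5·29 = 5.5; e = 4.7 − 5.5 = -0.8
m=30: ŷ = -9 + 0.5·30 = 6; e = 8 − 6 = 2
m=33: ŷ = -9 + 0.5·33 = 7.5; e = 6.2 − 7.5 = -1.3
m=56: ŷ = -9 + 0.5·56 = 19; e = 21.6 − 19 = 2.6
m=65: ŷ = -9 + 0.5·65 = 23.5; e = 21.5 − 23.5 = -2
m=87: ŷ = -9 + 0.5·87 = 34.5; e = 33 − 34.5 = -1.5
m=121: ŷ = -9 + 0.5·121 = 51.5; e = 52.5 − 51.5 = 1
SSE = 0.64 + 4 + 1.69 + 6.76 + 4 + 2.25 + 1 = 20.34

SSE = 20.34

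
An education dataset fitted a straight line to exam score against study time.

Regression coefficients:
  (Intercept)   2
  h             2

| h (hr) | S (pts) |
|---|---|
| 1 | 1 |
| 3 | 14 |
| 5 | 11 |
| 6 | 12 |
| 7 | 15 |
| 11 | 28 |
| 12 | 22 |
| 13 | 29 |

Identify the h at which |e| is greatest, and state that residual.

h=1: Ŝ = 2 + 2·1 = 4; e = 1 − 4 = -3
h=3: Ŝ = 2 + 2·3 = 8; e = 14 − 8 = 6
h=5: Ŝ = 2 + 2·5 = 12; e = 11 − 12 = -1
h=6: Ŝ = 2 + 2·6 = 14; e = 12 − 14 = -2
h=7: Ŝ = 2 + 2·7 = 16; e = 15 − 16 = -1
h=11: Ŝ = 2 + 2·11 = 24; e = 28 − 24 = 4
h=12: Ŝ = 2 + 2·12 = 26; e = 22 − 26 = -4
h=13: Ŝ = 2 + 2·13 = 28; e = 29 − 28 = 1
Largest |e| is 6 at h = 3, residual 6.

h = 3, e = 6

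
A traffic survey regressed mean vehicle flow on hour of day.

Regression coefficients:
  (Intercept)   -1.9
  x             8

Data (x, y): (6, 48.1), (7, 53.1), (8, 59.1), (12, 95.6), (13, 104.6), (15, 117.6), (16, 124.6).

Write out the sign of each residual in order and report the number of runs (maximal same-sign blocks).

4 runs

x=6: ŷ = -1.9 + 8·6 = 46.1; e = 48.1 − 46.1 = 2
x=7: ŷ = -1.9 + 8·7 = 54.1; e = 53.1 − 54.1 = -1
x=8: ŷ = -1.9 + 8·8 = 62.1; e = 59.1 − 62.1 = -3
x=12: ŷ = -1.9 + 8·12 = 94.1; e = 95.6 − 94.1 = 1.5
x=13: ŷ = -1.9 + 8·13 = 102.1; e = 104.6 − 102.1 = 2.5
x=15: ŷ = -1.9 + 8·15 = 118.1; e = 117.6 − 118.1 = -0.5
x=16: ŷ = -1.9 + 8·16 = 126.1; e = 124.6 − 126.1 = -1.5
Signs: + − − + + − −
Runs: +×1, −×2, +×2, −×2 → 4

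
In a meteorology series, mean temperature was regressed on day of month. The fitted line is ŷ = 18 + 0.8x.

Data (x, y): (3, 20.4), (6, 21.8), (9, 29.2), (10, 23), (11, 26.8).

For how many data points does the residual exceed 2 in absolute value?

2

x=3: ŷ = 18 + 0.8·3 = 20.4; e = 20.4 − 20.4 = 0
x=6: ŷ = 18 + 0.8·6 = 22.8; e = 21.8 − 22.8 = -1
x=9: ŷ = 18 + 0.8·9 = 25.2; e = 29.2 − 25.2 = 4
x=10: ŷ = 18 + 0.8·10 = 26; e = 23 − 26 = -3
x=11: ŷ = 18 + 0.8·11 = 26.8; e = 26.8 − 26.8 = 0
|e| > 2: x=9 (|e|=4), x=10 (|e|=3) → 2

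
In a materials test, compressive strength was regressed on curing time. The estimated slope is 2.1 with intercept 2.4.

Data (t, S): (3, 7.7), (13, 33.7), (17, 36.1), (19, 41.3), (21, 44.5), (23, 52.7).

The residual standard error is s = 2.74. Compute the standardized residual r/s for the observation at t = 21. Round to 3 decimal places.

-0.730

Ŝ = 2.4 + 2.1·21 = 46.5
r = 44.5 − 46.5 = -2
r/s = -2 / 2.74 = -0.730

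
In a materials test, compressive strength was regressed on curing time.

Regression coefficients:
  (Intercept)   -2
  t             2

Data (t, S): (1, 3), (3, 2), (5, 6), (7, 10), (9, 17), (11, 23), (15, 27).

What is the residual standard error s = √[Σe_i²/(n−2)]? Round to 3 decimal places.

s = 2.530

t=1: ŷ = -2 + 2·1 = 0; e = 3 − 0 = 3
t=3: ŷ = -2 + 2·3 = 4; e = 2 − 4 = -2
t=5: ŷ = -2 + 2·5 = 8; e = 6 − 8 = -2
t=7: ŷ = -2 + 2·7 = 12; e = 10 − 12 = -2
t=9: ŷ = -2 + 2·9 = 16; e = 17 − 16 = 1
t=11: ŷ = -2 + 2·11 = 20; e = 23 − 20 = 3
t=15: ŷ = -2 + 2·15 = 28; e = 27 − 28 = -1
SSE = 9 + 4 + 4 + 4 + 1 + 9 + 1 = 32
s = √(32/5) = √6.4 ≈ 2.530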